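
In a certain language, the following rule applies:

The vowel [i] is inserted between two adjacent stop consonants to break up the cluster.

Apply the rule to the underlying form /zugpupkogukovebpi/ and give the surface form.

/g/ and /p/ form a stop–stop cluster, so [i] is inserted between them.
/p/ and /k/ form a stop–stop cluster, so [i] is inserted between them.
/b/ and /p/ form a stop–stop cluster, so [i] is inserted between them.
Surface form: [zugipupikogukovebipi].

zugipupikogukovebipi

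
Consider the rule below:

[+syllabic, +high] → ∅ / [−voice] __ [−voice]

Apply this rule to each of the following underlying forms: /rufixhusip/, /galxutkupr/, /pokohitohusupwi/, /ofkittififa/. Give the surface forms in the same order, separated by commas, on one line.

rufxhsp, galxtkpr, pokohtohspwi, ofkttffa

/rufixhusip/: /i/ is a high vowel flanked by voiceless consonants /f/ and /x/, so it deletes. /u/ is a high vowel flanked by voiceless consonants /h/ and /s/, so it deletes. /i/ is a high vowel flanked by voiceless consonants /s/ and /p/, so it deletes. → [rufxhsp].
/galxutkupr/: /u/ is a high vowel flanked by voiceless consonants /x/ and /t/, so it deletes. /u/ is a high vowel flanked by voiceless consonants /k/ and /p/, so it deletes. → [galxtkpr].
/pokohitohusupwi/: /i/ is a high vowel flanked by voiceless consonants /h/ and /t/, so it deletes. /u/ is a high vowel flanked by voiceless consonants /h/ and /s/, so it deletes. /u/ is a high vowel flanked by voiceless consonants /s/ and /p/, so it deletes. → [pokohtohspwi].
/ofkittififa/: /i/ is a high vowel flanked by voiceless consonants /k/ and /t/, so it deletes. /i/ is a high vowel flanked by voiceless consonants /t/ and /f/, so it deletes. /i/ is a high vowel flanked by voiceless consonants /f/ and /f/, so it deletes. → [ofkttffa].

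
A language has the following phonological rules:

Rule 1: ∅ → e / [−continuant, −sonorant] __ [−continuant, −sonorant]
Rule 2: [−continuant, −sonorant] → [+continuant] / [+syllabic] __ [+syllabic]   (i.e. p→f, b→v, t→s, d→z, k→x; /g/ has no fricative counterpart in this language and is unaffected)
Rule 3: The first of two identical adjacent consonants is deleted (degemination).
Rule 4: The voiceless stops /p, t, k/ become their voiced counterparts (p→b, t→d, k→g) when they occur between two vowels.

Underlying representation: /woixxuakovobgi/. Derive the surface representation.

Rule 1 (stop-cluster e-epenthesis): /b/ and /g/ form a stop–stop cluster, so [e] is inserted between them. /woixxuakovobgi/ → woixxuakovobegi.
Rule 2 (intervocalic spirantization): /k/ is a stop between vowels /a/ and /o/, so it spirantizes to the fricative [x]. /b/ is a stop between vowels /o/ and /e/, so it spirantizes to the fricative [v]. /woixxuakovobegi/ → woixxuaxovovegi.
Rule 3 (degemination): /xx/ is a geminate; the first /x/ deletes. /woixxuaxovovegi/ → woixuaxovovegi.
Rule 4 (intervocalic voicing): no segment meets the environment; /woixuaxovovegi/ is unchanged.

woixuaxovovegi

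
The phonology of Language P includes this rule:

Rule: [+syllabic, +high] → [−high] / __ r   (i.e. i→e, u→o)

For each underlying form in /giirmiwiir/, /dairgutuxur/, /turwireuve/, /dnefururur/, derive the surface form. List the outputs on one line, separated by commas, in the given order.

giermiwier, daergutuxor, torwereuve, dnefororor

/giirmiwiir/: /i/ is a high vowel immediately before /r/, so it lowers to [e]. /i/ is a high vowel immediately before /r/, so it lowers to [e]. → [giermiwier].
/dairgutuxur/: /i/ is a high vowel immediately before /r/, so it lowers to [e]. /u/ is a high vowel immediately before /r/, so it lowers to [o]. → [daergutuxor].
/turwireuve/: /u/ is a high vowel immediately before /r/, so it lowers to [o]. /i/ is a high vowel immediately before /r/, so it lowers to [e]. → [torwereuve].
/dnefururur/: /u/ is a high vowel immediately before /r/, so it lowers to [o]. /u/ is a high vowel immediately before /r/, so it lowers to [o]. /u/ is a high vowel immediately before /r/, so it lowers to [o]. → [dnefororor].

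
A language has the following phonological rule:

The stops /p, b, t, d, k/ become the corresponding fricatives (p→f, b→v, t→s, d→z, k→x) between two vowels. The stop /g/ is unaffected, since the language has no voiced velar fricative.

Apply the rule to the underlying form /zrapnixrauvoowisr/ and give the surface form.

No segment of /zrapnixrauvoowisr/ meets the structural description of the rule, so the form surfaces unchanged.

zrapnixrauvoowisr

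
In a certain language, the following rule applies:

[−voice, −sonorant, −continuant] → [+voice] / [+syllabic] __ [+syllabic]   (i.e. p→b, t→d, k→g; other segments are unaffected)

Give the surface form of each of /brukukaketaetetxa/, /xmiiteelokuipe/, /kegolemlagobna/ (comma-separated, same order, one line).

/brukukaketaetetxa/: /k/ is a voiceless stop between vowels /u/ and /u/, so it voices to [g]. /k/ is a voiceless stop between vowels /u/ and /a/, so it voices to [g]. /k/ is a voiceless stop between vowels /a/ and /e/, so it voices to [g]. /t/ is a voiceless stop between vowels /e/ and /a/, so it voices to [d]. /t/ is a voiceless stop between vowels /e/ and /e/, so it voices to [d]. → [brugugagedaedetxa].
/xmiiteelokuipe/: /t/ is a voiceless stop between vowels /i/ and /e/, so it voices to [d]. /k/ is a voiceless stop between vowels /o/ and /u/, so it voices to [g]. /p/ is a voiceless stop between vowels /i/ and /e/, so it voices to [b]. → [xmiideeloguibe].
/kegolemlagobna/: the rule's environment is not met; surfaces unchanged as [kegolemlagobna].

brugugagedaedetxa, xmiideeloguibe, kegolemlagobna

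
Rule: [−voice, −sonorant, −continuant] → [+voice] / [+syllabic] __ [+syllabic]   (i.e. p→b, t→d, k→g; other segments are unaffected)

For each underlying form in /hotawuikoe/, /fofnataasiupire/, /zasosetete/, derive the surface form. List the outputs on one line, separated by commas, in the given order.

/hotawuikoe/: /t/ is a voiceless stop between vowels /o/ and /a/, so it voices to [d]. /k/ is a voiceless stop between vowels /i/ and /o/, so it voices to [g]. → [hodawuigoe].
/fofnataasiupire/: /t/ is a voiceless stop between vowels /a/ and /a/, so it voices to [d]. /p/ is a voiceless stop between vowels /u/ and /i/, so it voices to [b]. → [fofnadaasiubire].
/zasosetete/: /t/ is a voiceless stop between vowels /e/ and /e/, so it voices to [d]. /t/ is a voiceless stop between vowels /e/ and /e/, so it voices to [d]. → [zasosedede].

hodawuigoe, fofnadaasiubire, zasosedede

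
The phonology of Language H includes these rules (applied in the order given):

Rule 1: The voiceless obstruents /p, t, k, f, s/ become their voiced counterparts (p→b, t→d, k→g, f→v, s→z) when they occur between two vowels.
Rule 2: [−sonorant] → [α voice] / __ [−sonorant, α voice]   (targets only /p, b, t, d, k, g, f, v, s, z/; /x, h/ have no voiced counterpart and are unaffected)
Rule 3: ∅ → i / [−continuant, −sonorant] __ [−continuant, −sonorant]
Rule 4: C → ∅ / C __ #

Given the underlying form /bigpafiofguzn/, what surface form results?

Rule 1 (intervocalic voicing): /f/ is a voiceless obstruent between vowels /a/ and /i/, so it voices to [v]. /bigpafiofguzn/ → bigpaviofguzn.
Rule 2 (regressive voicing assimilation): /g/ precedes the voiceless obstruent /p/, so it devoices to [k] by assimilation. /f/ precedes the voiced obstruent /g/, so it voices to [v] by assimilation. /bigpaviofguzn/ → bikpaviovguzn.
Rule 3 (stop-cluster i-epenthesis): /k/ and /p/ form a stop–stop cluster, so [i] is inserted between them. /bikpaviovguzn/ → bikipaviovguzn.
Rule 4 (final cluster simplification): /n/ is the second consonant of a word-final cluster /zn/, so it deletes. /bikipaviovguzn/ → bikipaviovguz.

bikipaviovguz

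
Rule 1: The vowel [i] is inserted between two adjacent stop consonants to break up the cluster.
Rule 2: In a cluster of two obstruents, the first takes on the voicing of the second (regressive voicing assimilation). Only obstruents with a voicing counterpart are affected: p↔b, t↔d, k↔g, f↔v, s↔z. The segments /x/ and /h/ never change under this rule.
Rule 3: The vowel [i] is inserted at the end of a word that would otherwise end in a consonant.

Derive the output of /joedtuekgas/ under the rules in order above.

Rule 1 (stop-cluster i-epenthesis): /d/ and /t/ form a stop–stop cluster, so [i] is inserted between them. /k/ and /g/ form a stop–stop cluster, so [i] is inserted between them. /joedtuekgas/ → joedituekigas.
Rule 2 (regressive voicing assimilation): no segment meets the environment; /joedituekigas/ is unchanged.
Rule 3 (final i-epenthesis): the form ends in the consonant /s/, so [i] is inserted word-finally. /joedituekigas/ → joedituekigasi.

joedituekigasi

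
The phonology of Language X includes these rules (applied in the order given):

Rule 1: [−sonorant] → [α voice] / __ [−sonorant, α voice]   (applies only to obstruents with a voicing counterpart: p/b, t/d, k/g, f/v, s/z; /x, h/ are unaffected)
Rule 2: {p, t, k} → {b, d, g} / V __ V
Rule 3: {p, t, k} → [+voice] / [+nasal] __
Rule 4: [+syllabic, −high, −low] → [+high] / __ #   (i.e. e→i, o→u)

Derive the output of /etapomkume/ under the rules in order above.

Rule 1 (regressive voicing assimilation): no segment meets the environment; /etapomkume/ is unchanged.
Rule 2 (intervocalic voicing): /t/ is a voiceless stop between vowels /e/ and /a/, so it voices to [d]. /p/ is a voiceless stop between vowels /a/ and /o/, so it voices to [b]. /etapomkume/ → edabomkume.
Rule 3 (post-nasal voicing): /k/ is a voiceless stop immediately after the nasal /m/, so it voices to [g]. /edabomkume/ → edabomgume.
Rule 4 (final vowel raising): /e/ is a mid vowel in word-final position, so it raises to [i]. /edabomgume/ → edabomgumi.

edabomgumi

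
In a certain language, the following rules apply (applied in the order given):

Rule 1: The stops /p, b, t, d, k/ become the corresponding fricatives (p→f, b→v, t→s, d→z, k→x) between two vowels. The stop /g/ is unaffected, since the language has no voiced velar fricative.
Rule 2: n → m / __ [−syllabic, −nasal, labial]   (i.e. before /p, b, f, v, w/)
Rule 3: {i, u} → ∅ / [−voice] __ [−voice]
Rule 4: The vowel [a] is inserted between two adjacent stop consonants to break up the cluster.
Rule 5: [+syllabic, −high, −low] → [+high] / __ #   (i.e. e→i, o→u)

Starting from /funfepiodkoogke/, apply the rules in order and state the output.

fumfefiodakoogaki

Rule 1 (intervocalic spirantization): /p/ is a stop between vowels /e/ and /i/, so it spirantizes to the fricative [f]. /funfepiodkoogke/ → funfefiodkoogke.
Rule 2 (nasal place assimilation): /n/ precedes the labial consonant /f/, so it assimilates in place to [m]. /funfefiodkoogke/ → fumfefiodkoogke.
Rule 3 (high vowel syncope): no segment meets the environment; /fumfefiodkoogke/ is unchanged.
Rule 4 (stop-cluster a-epenthesis): /d/ and /k/ form a stop–stop cluster, so [a] is inserted between them. /g/ and /k/ form a stop–stop cluster, so [a] is inserted between them. /fumfefiodkoogke/ → fumfefiodakoogake.
Rule 5 (final vowel raising): /e/ is a mid vowel in word-final position, so it raises to [i]. /fumfefiodakoogake/ → fumfefiodakoogaki.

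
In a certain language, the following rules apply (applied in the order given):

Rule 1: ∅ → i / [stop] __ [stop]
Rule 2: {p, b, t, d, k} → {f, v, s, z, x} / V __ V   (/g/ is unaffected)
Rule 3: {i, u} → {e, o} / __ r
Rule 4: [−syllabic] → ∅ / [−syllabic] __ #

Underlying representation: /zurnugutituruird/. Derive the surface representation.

zornugusisoruer

Rule 1 (stop-cluster i-epenthesis): no segment meets the environment; /zurnugutituruird/ is unchanged.
Rule 2 (intervocalic spirantization): /t/ is a stop between vowels /u/ and /i/, so it spirantizes to the fricative [s]. /t/ is a stop between vowels /i/ and /u/, so it spirantizes to the fricative [s]. /zurnugutituruird/ → zurnugusisuruird.
Rule 3 (pre-rhotic lowering): /u/ is a high vowel immediately before /r/, so it lowers to [o]. /u/ is a high vowel immediately before /r/, so it lowers to [o]. /i/ is a high vowel immediately before /r/, so it lowers to [e]. /zurnugusisuruird/ → zornugusisoruerd.
Rule 4 (final cluster simplification): /d/ is the second consonant of a word-final cluster /rd/, so it deletes. /zornugusisoruerd/ → zornugusisoruer.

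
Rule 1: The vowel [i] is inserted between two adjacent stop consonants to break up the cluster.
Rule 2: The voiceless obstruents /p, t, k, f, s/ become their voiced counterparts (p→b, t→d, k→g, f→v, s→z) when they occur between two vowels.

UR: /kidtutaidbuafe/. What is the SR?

Rule 1 (stop-cluster i-epenthesis): /d/ and /t/ form a stop–stop cluster, so [i] is inserted between them. /d/ and /b/ form a stop–stop cluster, so [i] is inserted between them. /kidtutaidbuafe/ → kiditutaidibuafe.
Rule 2 (intervocalic voicing): /t/ is a voiceless obstruent between vowels /i/ and /u/, so it voices to [d]. /t/ is a voiceless obstruent between vowels /u/ and /a/, so it voices to [d]. /f/ is a voiceless obstruent between vowels /a/ and /e/, so it voices to [v]. /kiditutaidibuafe/ → kididudaidibuave.

kididudaidibuave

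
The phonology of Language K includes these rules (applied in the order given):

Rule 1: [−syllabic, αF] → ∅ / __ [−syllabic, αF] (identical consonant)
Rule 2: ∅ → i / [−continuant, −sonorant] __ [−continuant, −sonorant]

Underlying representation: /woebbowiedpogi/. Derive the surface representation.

Rule 1 (degemination): /bb/ is a geminate; the first /b/ deletes. /woebbowiedpogi/ → woebowiedpogi.
Rule 2 (stop-cluster i-epenthesis): /d/ and /p/ form a stop–stop cluster, so [i] is inserted between them. /woebowiedpogi/ → woebowiedipogi.

woebowiedipogi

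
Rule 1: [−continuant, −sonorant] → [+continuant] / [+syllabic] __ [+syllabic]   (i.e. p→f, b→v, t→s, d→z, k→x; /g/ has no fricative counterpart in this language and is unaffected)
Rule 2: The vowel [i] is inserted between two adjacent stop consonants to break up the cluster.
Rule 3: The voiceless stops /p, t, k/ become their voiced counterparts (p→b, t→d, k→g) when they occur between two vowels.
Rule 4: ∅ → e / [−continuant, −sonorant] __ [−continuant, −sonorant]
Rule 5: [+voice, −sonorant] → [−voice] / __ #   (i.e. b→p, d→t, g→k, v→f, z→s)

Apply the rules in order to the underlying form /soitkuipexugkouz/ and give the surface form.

Rule 1 (intervocalic spirantization): /p/ is a stop between vowels /i/ and /e/, so it spirantizes to the fricative [f]. /soitkuipexugkouz/ → soitkuifexugkouz.
Rule 2 (stop-cluster i-epenthesis): /t/ and /k/ form a stop–stop cluster, so [i] is inserted between them. /g/ and /k/ form a stop–stop cluster, so [i] is inserted between them. /soitkuifexugkouz/ → soitikuifexugikouz.
Rule 3 (intervocalic voicing): /t/ is a voiceless stop between vowels /i/ and /i/, so it voices to [d]. /k/ is a voiceless stop between vowels /i/ and /u/, so it voices to [g]. /k/ is a voiceless stop between vowels /i/ and /o/, so it voices to [g]. /soitikuifexugikouz/ → soidiguifexugigouz.
Rule 4 (stop-cluster e-epenthesis): no segment meets the environment; /soidiguifexugigouz/ is unchanged.
Rule 5 (final devoicing): /z/ is a voiced obstruent in word-final position, so it devoices to [s]. /soidiguifexugigouz/ → soidiguifexugigous.

soidiguifexugigous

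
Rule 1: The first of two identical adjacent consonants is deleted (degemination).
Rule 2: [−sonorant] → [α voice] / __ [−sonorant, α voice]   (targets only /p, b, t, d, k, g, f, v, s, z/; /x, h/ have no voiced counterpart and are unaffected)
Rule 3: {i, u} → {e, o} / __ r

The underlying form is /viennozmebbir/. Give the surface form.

Rule 1 (degemination): /nn/ is a geminate; the first /n/ deletes. /bb/ is a geminate; the first /b/ deletes. /viennozmebbir/ → vienozmebir.
Rule 2 (regressive voicing assimilation): no segment meets the environment; /vienozmebir/ is unchanged.
Rule 3 (pre-rhotic lowering): /i/ is a high vowel immediately before /r/, so it lowers to [e]. /vienozmebir/ → vienozmeber.

vienozmeber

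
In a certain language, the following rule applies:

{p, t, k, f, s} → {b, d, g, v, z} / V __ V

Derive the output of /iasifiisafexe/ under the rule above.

/s/ is a voiceless obstruent between vowels /a/ and /i/, so it voices to [z].
/f/ is a voiceless obstruent between vowels /i/ and /i/, so it voices to [v].
/s/ is a voiceless obstruent between vowels /i/ and /a/, so it voices to [z].
/f/ is a voiceless obstruent between vowels /a/ and /e/, so it voices to [v].
Surface form: [iaziviizavexe].

iaziviizavexe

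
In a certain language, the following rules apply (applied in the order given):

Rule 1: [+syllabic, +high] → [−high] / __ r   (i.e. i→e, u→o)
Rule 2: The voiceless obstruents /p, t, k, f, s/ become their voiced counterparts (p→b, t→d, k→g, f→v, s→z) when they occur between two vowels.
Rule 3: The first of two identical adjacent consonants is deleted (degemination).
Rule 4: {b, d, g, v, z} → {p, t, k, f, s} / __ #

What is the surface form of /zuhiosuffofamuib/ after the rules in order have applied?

zuhiozufovamuip

Rule 1 (pre-rhotic lowering): no segment meets the environment; /zuhiosuffofamuib/ is unchanged.
Rule 2 (intervocalic voicing): /s/ is a voiceless obstruent between vowels /o/ and /u/, so it voices to [z]. /f/ is a voiceless obstruent between vowels /o/ and /a/, so it voices to [v]. /zuhiosuffofamuib/ → zuhiozuffovamuib.
Rule 3 (degemination): /ff/ is a geminate; the first /f/ deletes. /zuhiozuffovamuib/ → zuhiozufovamuib.
Rule 4 (final devoicing): /b/ is a voiced obstruent in word-final position, so it devoices to [p]. /zuhiozufovamuib/ → zuhiozufovamuip.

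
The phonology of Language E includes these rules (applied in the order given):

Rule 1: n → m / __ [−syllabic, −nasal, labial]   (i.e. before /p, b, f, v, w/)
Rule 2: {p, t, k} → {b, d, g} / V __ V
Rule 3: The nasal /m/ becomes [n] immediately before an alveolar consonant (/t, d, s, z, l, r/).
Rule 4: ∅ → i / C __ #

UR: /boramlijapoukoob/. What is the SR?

boranlijabougoobi

Rule 1 (nasal place assimilation): no segment meets the environment; /boramlijapoukoob/ is unchanged.
Rule 2 (intervocalic voicing): /p/ is a voiceless stop between vowels /a/ and /o/, so it voices to [b]. /k/ is a voiceless stop between vowels /u/ and /o/, so it voices to [g]. /boramlijapoukoob/ → boramlijabougoob.
Rule 3 (nasal place assimilation): /m/ precedes the alveolar consonant /l/, so it assimilates in place to [n]. /boramlijabougoob/ → boranlijabougoob.
Rule 4 (final i-epenthesis): the form ends in the consonant /b/, so [i] is inserted word-finally. /boranlijabougoob/ → boranlijabougoobi.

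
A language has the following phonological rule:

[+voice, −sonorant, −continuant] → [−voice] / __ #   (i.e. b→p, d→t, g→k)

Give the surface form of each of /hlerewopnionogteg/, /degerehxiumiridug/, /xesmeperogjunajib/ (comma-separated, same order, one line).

hlerewopnionogtek, degerehxiumiriduk, xesmeperogjunajip

/hlerewopnionogteg/: /g/ is a voiced stop in word-final position, so it devoices to [k]. → [hlerewopnionogtek].
/degerehxiumiridug/: /g/ is a voiced stop in word-final position, so it devoices to [k]. → [degerehxiumiriduk].
/xesmeperogjunajib/: /b/ is a voiced stop in word-final position, so it devoices to [p]. → [xesmeperogjunajip].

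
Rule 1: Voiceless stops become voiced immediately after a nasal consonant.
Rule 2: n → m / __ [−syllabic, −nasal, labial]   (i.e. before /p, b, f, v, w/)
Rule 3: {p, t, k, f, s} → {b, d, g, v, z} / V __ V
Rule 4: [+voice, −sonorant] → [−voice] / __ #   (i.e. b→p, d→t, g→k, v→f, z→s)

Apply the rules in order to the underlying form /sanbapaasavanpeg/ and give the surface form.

Rule 1 (post-nasal voicing): /p/ is a voiceless stop immediately after the nasal /n/, so it voices to [b]. /sanbapaasavanpeg/ → sanbapaasavanbeg.
Rule 2 (nasal place assimilation): /n/ precedes the labial consonant /b/, so it assimilates in place to [m]. /n/ precedes the labial consonant /b/, so it assimilates in place to [m]. /sanbapaasavanbeg/ → sambapaasavambeg.
Rule 3 (intervocalic voicing): /p/ is a voiceless obstruent between vowels /a/ and /a/, so it voices to [b]. /s/ is a voiceless obstruent between vowels /a/ and /a/, so it voices to [z]. /sambapaasavambeg/ → sambabaazavambeg.
Rule 4 (final devoicing): /g/ is a voiced obstruent in word-final position, so it devoices to [k]. /sambabaazavambeg/ → sambabaazavambek.

sambabaazavambek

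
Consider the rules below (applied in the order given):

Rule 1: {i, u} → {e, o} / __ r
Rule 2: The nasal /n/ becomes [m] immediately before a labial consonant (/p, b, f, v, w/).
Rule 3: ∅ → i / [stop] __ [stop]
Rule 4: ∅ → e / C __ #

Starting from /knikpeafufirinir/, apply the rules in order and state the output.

Rule 1 (pre-rhotic lowering): /i/ is a high vowel immediately before /r/, so it lowers to [e]. /i/ is a high vowel immediately before /r/, so it lowers to [e]. /knikpeafufirinir/ → knikpeafuferiner.
Rule 2 (nasal place assimilation): no segment meets the environment; /knikpeafuferiner/ is unchanged.
Rule 3 (stop-cluster i-epenthesis): /k/ and /p/ form a stop–stop cluster, so [i] is inserted between them. /knikpeafuferiner/ → knikipeafuferiner.
Rule 4 (final e-epenthesis): the form ends in the consonant /r/, so [e] is inserted word-finally. /knikipeafuferiner/ → knikipeafuferinere.

knikipeafuferinere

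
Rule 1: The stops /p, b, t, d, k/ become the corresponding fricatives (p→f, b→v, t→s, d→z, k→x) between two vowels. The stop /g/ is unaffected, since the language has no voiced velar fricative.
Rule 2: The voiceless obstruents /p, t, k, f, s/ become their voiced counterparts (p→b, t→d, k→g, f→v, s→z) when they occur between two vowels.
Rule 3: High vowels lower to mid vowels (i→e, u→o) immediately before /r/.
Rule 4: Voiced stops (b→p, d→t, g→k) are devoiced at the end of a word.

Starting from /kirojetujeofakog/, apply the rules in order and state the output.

kerojezujeovaxok

Rule 1 (intervocalic spirantization): /t/ is a stop between vowels /e/ and /u/, so it spirantizes to the fricative [s]. /k/ is a stop between vowels /a/ and /o/, so it spirantizes to the fricative [x]. /kirojetujeofakog/ → kirojesujeofaxog.
Rule 2 (intervocalic voicing): /s/ is a voiceless obstruent between vowels /e/ and /u/, so it voices to [z]. /f/ is a voiceless obstruent between vowels /o/ and /a/, so it voices to [v]. /kirojesujeofaxog/ → kirojezujeovaxog.
Rule 3 (pre-rhotic lowering): /i/ is a high vowel immediately before /r/, so it lowers to [e]. /kirojezujeovaxog/ → kerojezujeovaxog.
Rule 4 (final devoicing): /g/ is a voiced stop in word-final position, so it devoices to [k]. /kerojezujeovaxog/ → kerojezujeovaxok.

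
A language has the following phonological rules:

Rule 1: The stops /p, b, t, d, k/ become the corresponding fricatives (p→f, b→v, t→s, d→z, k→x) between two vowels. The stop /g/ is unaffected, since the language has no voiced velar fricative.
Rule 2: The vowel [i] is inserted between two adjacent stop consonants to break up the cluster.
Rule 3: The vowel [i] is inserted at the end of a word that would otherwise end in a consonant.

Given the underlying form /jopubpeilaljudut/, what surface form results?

Rule 1 (intervocalic spirantization): /p/ is a stop between vowels /o/ and /u/, so it spirantizes to the fricative [f]. /d/ is a stop between vowels /u/ and /u/, so it spirantizes to the fricative [z]. /jopubpeilaljudut/ → jofubpeilaljuzut.
Rule 2 (stop-cluster i-epenthesis): /b/ and /p/ form a stop–stop cluster, so [i] is inserted between them. /jofubpeilaljuzut/ → jofubipeilaljuzut.
Rule 3 (final i-epenthesis): the form ends in the consonant /t/, so [i] is inserted word-finally. /jofubipeilaljuzut/ → jofubipeilaljuzuti.

jofubipeilaljuzuti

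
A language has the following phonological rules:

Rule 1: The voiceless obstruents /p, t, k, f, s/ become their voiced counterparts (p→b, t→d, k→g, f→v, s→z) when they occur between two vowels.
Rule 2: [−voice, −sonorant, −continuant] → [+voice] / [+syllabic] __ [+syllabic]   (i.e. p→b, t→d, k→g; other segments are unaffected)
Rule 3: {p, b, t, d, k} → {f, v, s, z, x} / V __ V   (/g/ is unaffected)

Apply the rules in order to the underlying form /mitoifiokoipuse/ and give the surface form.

Rule 1 (intervocalic voicing): /t/ is a voiceless obstruent between vowels /i/ and /o/, so it voices to [d]. /f/ is a voiceless obstruent between vowels /i/ and /i/, so it voices to [v]. /k/ is a voiceless obstruent between vowels /o/ and /o/, so it voices to [g]. /p/ is a voiceless obstruent between vowels /i/ and /u/, so it voices to [b]. /s/ is a voiceless obstruent between vowels /u/ and /e/, so it voices to [z]. /mitoifiokoipuse/ → midoiviogoibuze.
Rule 2 (intervocalic voicing): no segment meets the environment; /midoiviogoibuze/ is unchanged.
Rule 3 (intervocalic spirantization): /d/ is a stop between vowels /i/ and /o/, so it spirantizes to the fricative [z]. /b/ is a stop between vowels /i/ and /u/, so it spirantizes to the fricative [v]. /midoiviogoibuze/ → mizoiviogoivuze.

mizoiviogoivuze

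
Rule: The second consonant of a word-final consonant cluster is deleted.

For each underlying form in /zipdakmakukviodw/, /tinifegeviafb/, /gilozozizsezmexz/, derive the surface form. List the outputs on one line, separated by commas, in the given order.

/zipdakmakukviodw/: /w/ is the second consonant of a word-final cluster /dw/, so it deletes. → [zipdakmakukviod].
/tinifegeviafb/: /b/ is the second consonant of a word-final cluster /fb/, so it deletes. → [tinifegeviaf].
/gilozozizsezmexz/: /z/ is the second consonant of a word-final cluster /xz/, so it deletes. → [gilozozizsezmex].

zipdakmakukviod, tinifegeviaf, gilozozizsezmex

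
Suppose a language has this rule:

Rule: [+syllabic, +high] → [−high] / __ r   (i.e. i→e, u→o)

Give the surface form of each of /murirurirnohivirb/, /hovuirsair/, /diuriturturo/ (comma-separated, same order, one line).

morerorernohiverb, hovuersaer, dioritortoro

/murirurirnohivirb/: /u/ is a high vowel immediately before /r/, so it lowers to [o]. /i/ is a high vowel immediately before /r/, so it lowers to [e]. /u/ is a high vowel immediately before /r/, so it lowers to [o]. /i/ is a high vowel immediately before /r/, so it lowers to [e]. /i/ is a high vowel immediately before /r/, so it lowers to [e]. → [morerorernohiverb].
/hovuirsair/: /i/ is a high vowel immediately before /r/, so it lowers to [e]. /i/ is a high vowel immediately before /r/, so it lowers to [e]. → [hovuersaer].
/diuriturturo/: /u/ is a high vowel immediately before /r/, so it lowers to [o]. /u/ is a high vowel immediately before /r/, so it lowers to [o]. /u/ is a high vowel immediately before /r/, so it lowers to [o]. → [dioritortoro].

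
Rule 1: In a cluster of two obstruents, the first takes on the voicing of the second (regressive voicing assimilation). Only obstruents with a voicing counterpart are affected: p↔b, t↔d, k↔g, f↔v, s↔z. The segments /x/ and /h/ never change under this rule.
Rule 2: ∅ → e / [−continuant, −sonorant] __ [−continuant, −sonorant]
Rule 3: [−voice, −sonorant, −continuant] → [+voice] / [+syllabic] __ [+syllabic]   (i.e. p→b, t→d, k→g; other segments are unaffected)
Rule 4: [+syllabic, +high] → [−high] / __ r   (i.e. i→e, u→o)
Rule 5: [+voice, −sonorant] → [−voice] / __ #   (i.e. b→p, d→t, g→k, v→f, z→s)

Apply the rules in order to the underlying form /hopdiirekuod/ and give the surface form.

hobediereguot

Rule 1 (regressive voicing assimilation): /p/ precedes the voiced obstruent /d/, so it voices to [b] by assimilation. /hopdiirekuod/ → hobdiirekuod.
Rule 2 (stop-cluster e-epenthesis): /b/ and /d/ form a stop–stop cluster, so [e] is inserted between them. /hobdiirekuod/ → hobediirekuod.
Rule 3 (intervocalic voicing): /k/ is a voiceless stop between vowels /e/ and /u/, so it voices to [g]. /hobediirekuod/ → hobediireguod.
Rule 4 (pre-rhotic lowering): /i/ is a high vowel immediately before /r/, so it lowers to [e]. /hobediireguod/ → hobediereguod.
Rule 5 (final devoicing): /d/ is a voiced obstruent in word-final position, so it devoices to [t]. /hobediereguod/ → hobediereguot.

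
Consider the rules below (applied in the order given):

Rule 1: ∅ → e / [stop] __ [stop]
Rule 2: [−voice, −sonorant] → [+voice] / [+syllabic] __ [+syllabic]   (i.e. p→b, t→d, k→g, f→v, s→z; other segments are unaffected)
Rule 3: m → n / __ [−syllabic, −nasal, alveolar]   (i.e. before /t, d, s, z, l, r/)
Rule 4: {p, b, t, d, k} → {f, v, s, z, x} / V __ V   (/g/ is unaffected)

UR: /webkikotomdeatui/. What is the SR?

Rule 1 (stop-cluster e-epenthesis): /b/ and /k/ form a stop–stop cluster, so [e] is inserted between them. /webkikotomdeatui/ → webekikotomdeatui.
Rule 2 (intervocalic voicing): /k/ is a voiceless obstruent between vowels /e/ and /i/, so it voices to [g]. /k/ is a voiceless obstruent between vowels /i/ and /o/, so it voices to [g]. /t/ is a voiceless obstruent between vowels /o/ and /o/, so it voices to [d]. /t/ is a voiceless obstruent between vowels /a/ and /u/, so it voices to [d]. /webekikotomdeatui/ → webegigodomdeadui.
Rule 3 (nasal place assimilation): /m/ precedes the alveolar consonant /d/, so it assimilates in place to [n]. /webegigodomdeadui/ → webegigodondeadui.
Rule 4 (intervocalic spirantization): /b/ is a stop between vowels /e/ and /e/, so it spirantizes to the fricative [v]. /d/ is a stop between vowels /o/ and /o/, so it spirantizes to the fricative [z]. /d/ is a stop between vowels /a/ and /u/, so it spirantizes to the fricative [z]. /webegigodondeadui/ → wevegigozondeazui.

wevegigozondeazui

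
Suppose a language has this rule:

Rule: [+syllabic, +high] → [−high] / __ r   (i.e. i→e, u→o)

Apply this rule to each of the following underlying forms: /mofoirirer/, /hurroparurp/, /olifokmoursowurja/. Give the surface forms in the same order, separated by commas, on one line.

mofoererer, horroparorp, olifokmoorsoworja

/mofoirirer/: /i/ is a high vowel immediately before /r/, so it lowers to [e]. /i/ is a high vowel immediately before /r/, so it lowers to [e]. → [mofoererer].
/hurroparurp/: /u/ is a high vowel immediately before /r/, so it lowers to [o]. /u/ is a high vowel immediately before /r/, so it lowers to [o]. → [horroparorp].
/olifokmoursowurja/: /u/ is a high vowel immediately before /r/, so it lowers to [o]. /u/ is a high vowel immediately before /r/, so it lowers to [o]. → [olifokmoorsoworja].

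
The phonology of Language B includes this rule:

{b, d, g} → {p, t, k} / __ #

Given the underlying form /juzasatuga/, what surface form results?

juzasatuga

No segment of /juzasatuga/ meets the structural description of the rule, so the form surfaces unchanged.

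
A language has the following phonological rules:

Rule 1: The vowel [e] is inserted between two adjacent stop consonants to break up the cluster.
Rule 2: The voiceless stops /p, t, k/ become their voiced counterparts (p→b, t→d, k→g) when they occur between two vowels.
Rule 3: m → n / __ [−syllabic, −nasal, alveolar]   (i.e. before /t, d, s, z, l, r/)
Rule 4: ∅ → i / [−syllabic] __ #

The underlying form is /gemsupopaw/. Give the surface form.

Rule 1 (stop-cluster e-epenthesis): no segment meets the environment; /gemsupopaw/ is unchanged.
Rule 2 (intervocalic voicing): /p/ is a voiceless stop between vowels /u/ and /o/, so it voices to [b]. /p/ is a voiceless stop between vowels /o/ and /a/, so it voices to [b]. /gemsupopaw/ → gemsubobaw.
Rule 3 (nasal place assimilation): /m/ precedes the alveolar consonant /s/, so it assimilates in place to [n]. /gemsubobaw/ → gensubobaw.
Rule 4 (final i-epenthesis): the form ends in the consonant /w/, so [i] is inserted word-finally. /gensubobaw/ → gensubobawi.

gensubobawi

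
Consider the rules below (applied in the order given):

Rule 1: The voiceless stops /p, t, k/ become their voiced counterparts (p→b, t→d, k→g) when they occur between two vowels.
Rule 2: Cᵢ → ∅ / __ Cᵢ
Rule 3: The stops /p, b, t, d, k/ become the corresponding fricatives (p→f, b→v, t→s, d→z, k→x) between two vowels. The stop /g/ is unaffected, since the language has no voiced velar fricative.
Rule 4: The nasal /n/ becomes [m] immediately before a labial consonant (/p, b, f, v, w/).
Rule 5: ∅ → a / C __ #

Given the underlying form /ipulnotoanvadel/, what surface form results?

ivulnozoamvazela

Rule 1 (intervocalic voicing): /p/ is a voiceless stop between vowels /i/ and /u/, so it voices to [b]. /t/ is a voiceless stop between vowels /o/ and /o/, so it voices to [d]. /ipulnotoanvadel/ → ibulnodoanvadel.
Rule 2 (degemination): no segment meets the environment; /ibulnodoanvadel/ is unchanged.
Rule 3 (intervocalic spirantization): /b/ is a stop between vowels /i/ and /u/, so it spirantizes to the fricative [v]. /d/ is a stop between vowels /o/ and /o/, so it spirantizes to the fricative [z]. /d/ is a stop between vowels /a/ and /e/, so it spirantizes to the fricative [z]. /ibulnodoanvadel/ → ivulnozoanvazel.
Rule 4 (nasal place assimilation): /n/ precedes the labial consonant /v/, so it assimilates in place to [m]. /ivulnozoanvazel/ → ivulnozoamvazel.
Rule 5 (final a-epenthesis): the form ends in the consonant /l/, so [a] is inserted word-finally. /ivulnozoamvazel/ → ivulnozoamvazela.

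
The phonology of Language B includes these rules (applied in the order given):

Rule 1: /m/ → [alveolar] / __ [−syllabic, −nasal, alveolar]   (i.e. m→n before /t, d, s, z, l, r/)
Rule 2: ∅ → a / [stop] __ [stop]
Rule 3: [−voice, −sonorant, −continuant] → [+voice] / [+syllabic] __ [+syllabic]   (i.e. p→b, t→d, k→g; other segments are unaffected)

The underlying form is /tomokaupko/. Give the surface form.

tomogaubago

Rule 1 (nasal place assimilation): no segment meets the environment; /tomokaupko/ is unchanged.
Rule 2 (stop-cluster a-epenthesis): /p/ and /k/ form a stop–stop cluster, so [a] is inserted between them. /tomokaupko/ → tomokaupako.
Rule 3 (intervocalic voicing): /k/ is a voiceless stop between vowels /o/ and /a/, so it voices to [g]. /p/ is a voiceless stop between vowels /u/ and /a/, so it voices to [b]. /k/ is a voiceless stop between vowels /a/ and /o/, so it voices to [g]. /tomokaupako/ → tomogaubago.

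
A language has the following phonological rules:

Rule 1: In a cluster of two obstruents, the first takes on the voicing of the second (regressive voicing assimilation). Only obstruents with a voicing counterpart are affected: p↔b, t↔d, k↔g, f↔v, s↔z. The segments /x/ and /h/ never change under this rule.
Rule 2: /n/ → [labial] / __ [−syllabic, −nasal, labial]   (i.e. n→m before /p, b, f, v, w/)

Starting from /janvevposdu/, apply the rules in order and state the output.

Rule 1 (regressive voicing assimilation): /v/ precedes the voiceless obstruent /p/, so it devoices to [f] by assimilation. /s/ precedes the voiced obstruent /d/, so it voices to [z] by assimilation. /janvevposdu/ → janvefpozdu.
Rule 2 (nasal place assimilation): /n/ precedes the labial consonant /v/, so it assimilates in place to [m]. /janvefpozdu/ → jamvefpozdu.

jamvefpozdu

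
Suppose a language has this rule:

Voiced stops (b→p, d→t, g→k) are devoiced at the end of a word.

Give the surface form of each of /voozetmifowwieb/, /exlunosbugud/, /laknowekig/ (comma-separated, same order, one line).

voozetmifowwiep, exlunosbugut, laknowekik

/voozetmifowwieb/: /b/ is a voiced stop in word-final position, so it devoices to [p]. → [voozetmifowwiep].
/exlunosbugud/: /d/ is a voiced stop in word-final position, so it devoices to [t]. → [exlunosbugut].
/laknowekig/: /g/ is a voiced stop in word-final position, so it devoices to [k]. → [laknowekik].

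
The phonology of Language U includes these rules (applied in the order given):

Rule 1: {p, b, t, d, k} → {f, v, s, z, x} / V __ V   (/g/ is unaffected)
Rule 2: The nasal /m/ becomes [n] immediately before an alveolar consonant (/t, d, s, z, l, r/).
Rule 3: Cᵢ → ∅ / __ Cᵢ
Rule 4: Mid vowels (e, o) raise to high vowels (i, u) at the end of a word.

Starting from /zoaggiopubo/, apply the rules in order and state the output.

zoagiofuvu

Rule 1 (intervocalic spirantization): /p/ is a stop between vowels /o/ and /u/, so it spirantizes to the fricative [f]. /b/ is a stop between vowels /u/ and /o/, so it spirantizes to the fricative [v]. /zoaggiopubo/ → zoaggiofuvo.
Rule 2 (nasal place assimilation): no segment meets the environment; /zoaggiofuvo/ is unchanged.
Rule 3 (degemination): /gg/ is a geminate; the first /g/ deletes. /zoaggiofuvo/ → zoagiofuvo.
Rule 4 (final vowel raising): /o/ is a mid vowel in word-final position, so it raises to [u]. /zoagiofuvo/ → zoagiofuvu.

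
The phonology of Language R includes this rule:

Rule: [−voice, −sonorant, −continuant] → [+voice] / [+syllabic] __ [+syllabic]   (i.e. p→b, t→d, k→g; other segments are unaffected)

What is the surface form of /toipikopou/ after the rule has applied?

toibigobou

Scanning /toipikopou/: /t/ at position 1 is not in the conditioning environment; /p/ is a voiceless stop between vowels /i/ and /i/, so it voices to [b]; /k/ is a voiceless stop between vowels /i/ and /o/, so it voices to [g]; /p/ is a voiceless stop between vowels /o/ and /o/, so it voices to [b].
Result: [toibigobou].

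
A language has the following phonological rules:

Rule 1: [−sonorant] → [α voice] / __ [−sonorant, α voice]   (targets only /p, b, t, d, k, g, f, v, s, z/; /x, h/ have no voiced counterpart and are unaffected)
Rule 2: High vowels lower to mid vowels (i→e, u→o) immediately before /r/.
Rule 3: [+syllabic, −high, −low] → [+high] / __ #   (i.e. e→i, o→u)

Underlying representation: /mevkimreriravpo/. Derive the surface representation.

mefkimrererafpu

Rule 1 (regressive voicing assimilation): /v/ precedes the voiceless obstruent /k/, so it devoices to [f] by assimilation. /v/ precedes the voiceless obstruent /p/, so it devoices to [f] by assimilation. /mevkimreriravpo/ → mefkimrerirafpo.
Rule 2 (pre-rhotic lowering): /i/ is a high vowel immediately before /r/, so it lowers to [e]. /mefkimrerirafpo/ → mefkimrererafpo.
Rule 3 (final vowel raising): /o/ is a mid vowel in word-final position, so it raises to [u]. /mefkimrererafpo/ → mefkimrererafpu.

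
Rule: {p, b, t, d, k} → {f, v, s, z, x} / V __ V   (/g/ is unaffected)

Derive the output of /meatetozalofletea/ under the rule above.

measesozaloflesea

/t/ is a stop between vowels /a/ and /e/, so it spirantizes to the fricative [s].
/t/ is a stop between vowels /e/ and /o/, so it spirantizes to the fricative [s].
/t/ is a stop between vowels /e/ and /e/, so it spirantizes to the fricative [s].
Surface form: [measesozaloflesea].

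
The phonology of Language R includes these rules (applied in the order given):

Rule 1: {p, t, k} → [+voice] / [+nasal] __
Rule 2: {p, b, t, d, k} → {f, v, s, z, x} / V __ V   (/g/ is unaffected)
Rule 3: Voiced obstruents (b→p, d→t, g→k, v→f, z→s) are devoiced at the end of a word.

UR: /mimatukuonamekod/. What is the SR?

Rule 1 (post-nasal voicing): no segment meets the environment; /mimatukuonamekod/ is unchanged.
Rule 2 (intervocalic spirantization): /t/ is a stop between vowels /a/ and /u/, so it spirantizes to the fricative [s]. /k/ is a stop between vowels /u/ and /u/, so it spirantizes to the fricative [x]. /k/ is a stop between vowels /e/ and /o/, so it spirantizes to the fricative [x]. /mimatukuonamekod/ → mimasuxuonamexod.
Rule 3 (final devoicing): /d/ is a voiced obstruent in word-final position, so it devoices to [t]. /mimasuxuonamexod/ → mimasuxuonamexot.

mimasuxuonamexot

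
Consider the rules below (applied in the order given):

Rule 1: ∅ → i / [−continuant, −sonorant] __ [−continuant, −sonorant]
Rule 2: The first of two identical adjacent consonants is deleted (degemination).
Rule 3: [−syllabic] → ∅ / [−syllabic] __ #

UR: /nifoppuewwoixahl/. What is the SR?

nifopipuewoixah

Rule 1 (stop-cluster i-epenthesis): /p/ and /p/ form a stop–stop cluster, so [i] is inserted between them. /nifoppuewwoixahl/ → nifopipuewwoixahl.
Rule 2 (degemination): /ww/ is a geminate; the first /w/ deletes. /nifopipuewwoixahl/ → nifopipuewoixahl.
Rule 3 (final cluster simplification): /l/ is the second consonant of a word-final cluster /hl/, so it deletes. /nifopipuewoixahl/ → nifopipuewoixah.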